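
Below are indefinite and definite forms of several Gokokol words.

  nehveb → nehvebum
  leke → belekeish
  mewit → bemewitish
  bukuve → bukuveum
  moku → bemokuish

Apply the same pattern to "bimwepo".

"bimwepo" begins with b-. The one such stem in the data (bukuve → bukuveum) adds -um, so the same rule applies.
The other pattern: stems beginning with l- or m- add be- … -ish around the stem.
So bimwepo → bimwepoum.

bimwepoum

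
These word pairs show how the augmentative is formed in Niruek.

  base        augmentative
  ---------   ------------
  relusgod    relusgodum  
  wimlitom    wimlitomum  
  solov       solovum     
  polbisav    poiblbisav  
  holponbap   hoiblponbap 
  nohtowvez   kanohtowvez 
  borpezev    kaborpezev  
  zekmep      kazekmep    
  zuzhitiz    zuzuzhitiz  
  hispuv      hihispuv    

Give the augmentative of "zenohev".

kazenohev

"zenohev" has last vowel 'e'. The stems whose last vowel is 'e' (nohtowvez → kanohtowvez, borpezev → kaborpezev, zekmep → kazekmep) add the prefix ka-.
The other patterns: stems whose last vowel is 'o' add -um; stems whose last vowel is 'a' insert -ib- after the first vowel; stems whose last vowel is 'i' or 'u' repeat the first consonant+vowel as a prefix.
So zenohev → kazenohev.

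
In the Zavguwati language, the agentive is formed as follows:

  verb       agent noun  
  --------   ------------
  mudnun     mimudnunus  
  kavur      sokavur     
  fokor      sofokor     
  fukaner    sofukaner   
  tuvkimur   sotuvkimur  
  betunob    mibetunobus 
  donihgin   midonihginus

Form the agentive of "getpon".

migetponus

kavur and mudnun both have last vowel 'u' yet inflect differently (sokavur, mimudnunus), so the last vowel is not what conditions the rule; the final letter is.
"getpon" ends in -n. The stems ending in -n (mudnun → mimudnunus, donihgin → midonihginus) add mi- … -us around the stem.
So getpon → migetponus.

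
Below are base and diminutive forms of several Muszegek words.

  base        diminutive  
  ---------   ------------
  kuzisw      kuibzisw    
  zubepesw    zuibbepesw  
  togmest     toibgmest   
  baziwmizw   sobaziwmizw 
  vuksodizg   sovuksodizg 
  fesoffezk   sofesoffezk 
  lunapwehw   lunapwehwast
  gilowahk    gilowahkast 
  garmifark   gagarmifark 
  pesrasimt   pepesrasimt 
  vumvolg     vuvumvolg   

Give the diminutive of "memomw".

mememomw

"memomw" has second-to-last letter 'm'. The one such stem in the data (pesrasimt → pepesrasimt) repeats the first consonant+vowel as a prefix (as do garmifark, vumvolg), so the same rule applies.
The other patterns: stems whose second-to-last letter is 's' insert -ib- after the first vowel; stems whose second-to-last letter is 'z' add the prefix so-; stems whose second-to-last letter is 'h' add -ast.
So memomw → mememomw.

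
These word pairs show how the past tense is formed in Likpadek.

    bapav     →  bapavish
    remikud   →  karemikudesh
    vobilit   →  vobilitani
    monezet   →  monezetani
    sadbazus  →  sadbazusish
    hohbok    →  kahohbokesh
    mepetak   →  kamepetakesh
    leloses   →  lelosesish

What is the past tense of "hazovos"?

hazovosish

monezet and leloses both have last vowel 'e' yet inflect differently (monezetani, lelosesish), so the last vowel is not what conditions the rule; the final letter is.
"hazovos" ends in -s. The stems ending in -s (leloses → lelosesish, sadbazus → sadbazusish) add -ish.
So hazovos → hazovosish.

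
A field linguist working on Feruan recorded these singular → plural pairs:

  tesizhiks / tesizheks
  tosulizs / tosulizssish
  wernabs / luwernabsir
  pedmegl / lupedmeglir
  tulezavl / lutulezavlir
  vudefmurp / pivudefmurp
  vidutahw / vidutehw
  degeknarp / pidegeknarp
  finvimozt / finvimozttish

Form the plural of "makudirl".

pimakudirl

tesizhiks and tosulizs both end in -s yet inflect differently (tesizheks, tosulizssish), so the final letter is not what conditions the rule; the second-to-last letter is.
"makudirl" has second-to-last letter 'r'. The stems whose second-to-last letter is 'r' (vudefmurp → pivudefmurp, degeknarp → pidegeknarp) add the prefix pi-.
The other patterns: stems whose second-to-last letter is 'h' or 'k' change the last vowel to 'e'; stems whose second-to-last letter is 'z' double the final consonant and add -ish; stems whose second-to-last letter is 'b', 'g' or 'v' add lu- … -ir around the stem.
So makudirl → pimakudirl.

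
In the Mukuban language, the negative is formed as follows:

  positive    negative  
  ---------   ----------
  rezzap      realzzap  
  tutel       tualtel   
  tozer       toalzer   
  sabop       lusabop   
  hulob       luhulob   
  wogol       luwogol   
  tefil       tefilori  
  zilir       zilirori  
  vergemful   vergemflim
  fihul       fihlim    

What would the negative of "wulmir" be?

wulmirori

rezzap and sabop both end in -p yet inflect differently (realzzap, lusabop), so the final letter is not what conditions the rule; the last vowel is.
"wulmir" has last vowel 'i'. The stems whose last vowel is 'i' (tefil → tefilori, zilir → zilirori) add -ori.
The other patterns: stems whose last vowel is 'a' or 'e' insert -al- after the first vowel; stems whose last vowel is 'o' add the prefix lu-; stems whose last vowel is 'u' delete the last vowel and add -im.
So wulmir → wulmirori.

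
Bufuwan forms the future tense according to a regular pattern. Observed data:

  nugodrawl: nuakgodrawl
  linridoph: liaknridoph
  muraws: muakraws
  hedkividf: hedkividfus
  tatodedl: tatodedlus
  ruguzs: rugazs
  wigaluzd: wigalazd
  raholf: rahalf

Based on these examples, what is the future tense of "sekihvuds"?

nugodrawl and tatodedl both end in -l yet inflect differently (nuakgodrawl, tatodedlus), so the final letter is not what conditions the rule; the second-to-last letter is.
"sekihvuds" has second-to-last letter 'd'. The stems whose second-to-last letter is 'd' (hedkividf → hedkividfus, tatodedl → tatodedlus) add -us.
So sekihvuds → sekihvudsus.

sekihvudsus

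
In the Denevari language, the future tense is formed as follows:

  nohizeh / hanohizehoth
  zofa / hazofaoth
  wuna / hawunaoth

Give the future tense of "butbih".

habutbihoth

Every pair shown (nohizeh → hanohizehoth, zofa → hazofaoth, wuna → hawunaoth) follows the same rule: add ha- … -oth around the stem.
So butbih → habutbihoth.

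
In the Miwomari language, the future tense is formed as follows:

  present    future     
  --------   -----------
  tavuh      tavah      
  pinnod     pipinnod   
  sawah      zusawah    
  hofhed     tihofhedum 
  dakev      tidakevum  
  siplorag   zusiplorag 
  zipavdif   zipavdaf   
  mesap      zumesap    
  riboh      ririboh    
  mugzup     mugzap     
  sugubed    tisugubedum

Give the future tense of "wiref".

sawah and riboh both end in -h yet inflect differently (zusawah, ririboh), so the final letter is not what conditions the rule; the last vowel is.
"wiref" has last vowel 'e'. The stems whose last vowel is 'e' (sugubed → tisugubedum, hofhed → tihofhedum, dakev → tidakevum) add ti- … -um around the stem.
The other patterns: stems whose last vowel is 'a' add the prefix zu-; stems whose last vowel is 'o' repeat the first consonant+vowel as a prefix; stems whose last vowel is 'i' or 'u' change the last vowel to 'a'.
So wiref → tiwirefum.

tiwirefum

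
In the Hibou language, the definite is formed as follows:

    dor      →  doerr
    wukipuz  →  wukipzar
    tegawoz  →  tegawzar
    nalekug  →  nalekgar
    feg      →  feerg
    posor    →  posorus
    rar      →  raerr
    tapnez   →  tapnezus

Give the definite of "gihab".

gihabus

dor and posor both end in -r yet inflect differently (doerr, posorus), so the final letter is not what conditions the rule; the number of vowels is.
"gihab" has 2 vowels. The stems with 2 vowels (tapnez → tapnezus, posor → posorus) add -us.
So gihab → gihabus.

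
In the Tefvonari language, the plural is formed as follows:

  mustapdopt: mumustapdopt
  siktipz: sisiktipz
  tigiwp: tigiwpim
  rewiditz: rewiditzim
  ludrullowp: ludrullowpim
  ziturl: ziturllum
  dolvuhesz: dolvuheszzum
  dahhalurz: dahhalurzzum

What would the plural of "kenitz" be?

siktipz and rewiditz both end in -z yet inflect differently (sisiktipz, rewiditzim), so the final letter is not what conditions the rule; the second-to-last letter is.
"kenitz" has second-to-last letter 't'. The one such stem in the data (rewiditz → rewiditzim) adds -im, so the same rule applies.
The other patterns: stems whose second-to-last letter is 'p' repeat the first consonant+vowel as a prefix; stems whose second-to-last letter is 'r' or 's' double the final consonant and add -um.
So kenitz → kenitzim.

kenitzim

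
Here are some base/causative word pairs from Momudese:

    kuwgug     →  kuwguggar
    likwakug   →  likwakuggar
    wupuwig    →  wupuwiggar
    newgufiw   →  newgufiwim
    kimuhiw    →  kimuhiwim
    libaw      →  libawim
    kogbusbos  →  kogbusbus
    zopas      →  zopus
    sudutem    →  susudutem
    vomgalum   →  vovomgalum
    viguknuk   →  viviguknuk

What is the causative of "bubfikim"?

bububfikim

"bubfikim" ends in -m. The stems ending in -m (sudutem → susudutem, vomgalum → vovomgalum) repeat the first consonant+vowel as a prefix.
The other patterns: stems ending in -g double the final consonant and add -ar; stems ending in -w add -im; stems ending in -s change the last vowel to 'u'.
So bubfikim → bububfikim.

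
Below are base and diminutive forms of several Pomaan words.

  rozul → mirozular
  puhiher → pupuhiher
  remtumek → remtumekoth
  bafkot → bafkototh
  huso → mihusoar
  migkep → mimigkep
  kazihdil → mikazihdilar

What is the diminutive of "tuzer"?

migkep and remtumek both have last vowel 'e' yet inflect differently (mimigkep, remtumekoth), so the last vowel is not what conditions the rule; the final letter is.
"tuzer" ends in -r. The one such stem in the data (puhiher → pupuhiher) repeats the first consonant+vowel as a prefix (as does migkep), so the same rule applies.
The other patterns: stems ending in -l or -o add mi- … -ar around the stem; stems ending in -k or -t add -oth.
So tuzer → tutuzer.

tutuzer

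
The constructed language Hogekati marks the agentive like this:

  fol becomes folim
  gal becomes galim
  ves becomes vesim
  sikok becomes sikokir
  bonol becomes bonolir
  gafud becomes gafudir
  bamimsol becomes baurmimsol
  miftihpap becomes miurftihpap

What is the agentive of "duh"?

fol and bonol both end in -l yet inflect differently (folim, bonolir), so the final letter is not what conditions the rule; the number of vowels is.
"duh" has 1 vowel. The stems with 1 vowel (fol → folim, gal → galim, ves → vesim) add -im.
So duh → duhim.

duhim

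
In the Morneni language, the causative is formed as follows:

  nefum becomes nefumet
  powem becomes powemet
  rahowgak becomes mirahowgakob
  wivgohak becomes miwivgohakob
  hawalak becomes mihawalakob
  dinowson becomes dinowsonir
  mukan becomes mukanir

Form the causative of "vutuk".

rahowgak and mukan both have last vowel 'a' yet inflect differently (mirahowgakob, mukanir), so the last vowel is not what conditions the rule; the final letter is.
"vutuk" ends in -k. The stems ending in -k (rahowgak → mirahowgakob, wivgohak → miwivgohakob, hawalak → mihawalakob) add mi- … -ob around the stem.
So vutuk → mivutukob.

mivutukob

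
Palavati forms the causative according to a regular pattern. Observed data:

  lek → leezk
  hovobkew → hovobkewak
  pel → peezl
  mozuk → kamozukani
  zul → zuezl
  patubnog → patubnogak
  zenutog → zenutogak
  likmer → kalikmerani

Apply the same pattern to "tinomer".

lek and mozuk both end in -k yet inflect differently (leezk, kamozukani), so the final letter is not what conditions the rule; the number of vowels is.
"tinomer" has 3 vowels. The stems with 3 vowels (patubnog → patubnogak, zenutog → zenutogak, hovobkew → hovobkewak) add -ak.
The other patterns: stems with 1 vowel insert -ez- after the first vowel; stems with 2 vowels add ka- … -ani around the stem.
So tinomer → tinomerak.

tinomerak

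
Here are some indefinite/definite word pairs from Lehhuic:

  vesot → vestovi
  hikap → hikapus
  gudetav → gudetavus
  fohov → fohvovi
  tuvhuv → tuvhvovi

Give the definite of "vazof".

gudetav and fohov both end in -v yet inflect differently (gudetavus, fohvovi), so the final letter is not what conditions the rule; the last vowel is.
"vazof" has last vowel 'o'. The stems whose last vowel is 'o' (fohov → fohvovi, vesot → vestovi) delete the last vowel and add -ovi.
The other pattern: stems whose last vowel is 'a' add -us.
So vazof → vazfovi.

vazfovi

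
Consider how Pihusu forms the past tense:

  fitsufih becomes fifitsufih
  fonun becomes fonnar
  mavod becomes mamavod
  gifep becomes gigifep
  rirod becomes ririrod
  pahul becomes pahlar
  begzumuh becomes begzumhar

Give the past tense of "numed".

nunumed

"numed" has last vowel 'e'. The one such stem in the data (gifep → gigifep) repeats the first consonant+vowel as a prefix (as do mavod, fitsufih), so the same rule applies.
The other pattern: stems whose last vowel is 'u' delete the last vowel and add -ar.
So numed → nunumed.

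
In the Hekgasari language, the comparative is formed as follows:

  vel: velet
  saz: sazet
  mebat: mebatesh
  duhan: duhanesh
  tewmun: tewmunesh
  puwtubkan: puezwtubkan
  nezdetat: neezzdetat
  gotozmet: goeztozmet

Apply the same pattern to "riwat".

riwatesh

duhan and puwtubkan both end in -n yet inflect differently (duhanesh, puezwtubkan), so the final letter is not what conditions the rule; the number of vowels is.
"riwat" has 2 vowels. The stems with 2 vowels (mebat → mebatesh, duhan → duhanesh, tewmun → tewmunesh) add -esh.
The other patterns: stems with 1 vowel add -et; stems with 3 vowels insert -ez- after the first vowel.
So riwat → riwatesh.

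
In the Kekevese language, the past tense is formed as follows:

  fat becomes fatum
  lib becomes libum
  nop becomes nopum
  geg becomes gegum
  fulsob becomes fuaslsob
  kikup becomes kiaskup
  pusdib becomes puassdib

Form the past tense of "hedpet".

"hedpet" has 2 vowels. The stems with 2 vowels (fulsob → fuaslsob, kikup → kiaskup, pusdib → puassdib) insert -as- after the first vowel.
So hedpet → heasdpet.

heasdpet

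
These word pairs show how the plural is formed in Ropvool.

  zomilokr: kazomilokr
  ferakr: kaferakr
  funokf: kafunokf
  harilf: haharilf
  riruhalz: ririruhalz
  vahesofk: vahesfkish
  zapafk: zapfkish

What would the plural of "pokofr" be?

pokfrish

funokf and harilf both end in -f yet inflect differently (kafunokf, haharilf), so the final letter is not what conditions the rule; the second-to-last letter is.
"pokofr" has second-to-last letter 'f'. The stems whose second-to-last letter is 'f' (vahesofk → vahesfkish, zapafk → zapfkish) delete the last vowel and add -ish.
So pokofr → pokfrish.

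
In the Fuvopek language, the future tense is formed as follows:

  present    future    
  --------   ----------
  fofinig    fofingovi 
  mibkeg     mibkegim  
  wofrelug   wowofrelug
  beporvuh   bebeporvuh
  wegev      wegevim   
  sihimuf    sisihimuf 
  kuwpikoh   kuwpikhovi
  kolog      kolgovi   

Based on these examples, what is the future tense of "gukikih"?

gukikhovi

wofrelug and mibkeg both end in -g yet inflect differently (wowofrelug, mibkegim), so the final letter is not what conditions the rule; the last vowel is.
"gukikih" has last vowel 'i'. The one such stem in the data (fofinig → fofingovi) deletes the last vowel and adds -ovi (as do kuwpikoh, kolog), so the same rule applies.
So gukikih → gukikhovi.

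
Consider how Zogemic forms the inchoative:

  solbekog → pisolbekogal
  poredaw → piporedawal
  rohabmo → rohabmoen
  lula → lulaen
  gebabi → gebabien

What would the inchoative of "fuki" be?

fukien

solbekog and rohabmo both have last vowel 'o' yet inflect differently (pisolbekogal, rohabmoen), so the last vowel is not what conditions the rule; whether the stem ends in a vowel or a consonant is.
"fuki" ends in a vowel. The stems ending in a vowel (rohabmo → rohabmoen, lula → lulaen, gebabi → gebabien) add -en.
The other pattern: stems ending in a consonant add pi- … -al around the stem.
So fuki → fukien.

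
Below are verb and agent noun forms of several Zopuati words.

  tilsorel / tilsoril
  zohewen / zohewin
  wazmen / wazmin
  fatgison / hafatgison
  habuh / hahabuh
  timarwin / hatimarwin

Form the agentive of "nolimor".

"nolimor" has last vowel 'o'. The one such stem in the data (fatgison → hafatgison) adds the prefix ha-, so the same rule applies.
The other pattern: stems whose last vowel is 'e' change the last vowel to 'i'.
So nolimor → hanolimor.

hanolimor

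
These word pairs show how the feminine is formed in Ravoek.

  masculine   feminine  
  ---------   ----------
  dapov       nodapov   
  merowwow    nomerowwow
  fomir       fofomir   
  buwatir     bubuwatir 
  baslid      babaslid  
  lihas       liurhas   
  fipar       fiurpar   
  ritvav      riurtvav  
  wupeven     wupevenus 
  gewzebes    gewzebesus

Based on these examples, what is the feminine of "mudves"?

mudvesus

fomir and fipar both end in -r yet inflect differently (fofomir, fiurpar), so the final letter is not what conditions the rule; the last vowel is.
"mudves" has last vowel 'e'. The stems whose last vowel is 'e' (wupeven → wupevenus, gewzebes → gewzebesus) add -us.
So mudves → mudvesus.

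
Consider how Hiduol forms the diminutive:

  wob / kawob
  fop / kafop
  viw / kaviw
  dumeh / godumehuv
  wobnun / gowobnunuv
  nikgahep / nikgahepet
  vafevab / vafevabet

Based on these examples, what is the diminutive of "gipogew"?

fop and nikgahep both end in -p yet inflect differently (kafop, nikgahepet), so the final letter is not what conditions the rule; the number of vowels is.
"gipogew" has 3 vowels. The stems with 3 vowels (nikgahep → nikgahepet, vafevab → vafevabet) add -et.
So gipogew → gipogewet.

gipogewet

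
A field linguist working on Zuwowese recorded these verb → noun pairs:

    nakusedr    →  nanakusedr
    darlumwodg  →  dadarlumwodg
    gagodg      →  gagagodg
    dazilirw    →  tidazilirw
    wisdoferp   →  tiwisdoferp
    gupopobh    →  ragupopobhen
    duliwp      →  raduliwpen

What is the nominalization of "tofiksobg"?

ratofiksobgen

wisdoferp and duliwp both end in -p yet inflect differently (tiwisdoferp, raduliwpen), so the final letter is not what conditions the rule; the second-to-last letter is.
"tofiksobg" has second-to-last letter 'b'. The one such stem in the data (gupopobh → ragupopobhen) adds ra- … -en around the stem, so the same rule applies.
So tofiksobg → ratofiksobgen.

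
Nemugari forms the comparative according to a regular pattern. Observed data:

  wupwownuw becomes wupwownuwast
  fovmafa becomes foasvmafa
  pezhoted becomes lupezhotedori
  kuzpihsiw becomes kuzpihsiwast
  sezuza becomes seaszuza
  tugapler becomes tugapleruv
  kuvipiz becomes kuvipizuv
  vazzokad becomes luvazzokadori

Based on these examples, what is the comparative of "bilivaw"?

bilivawast

vazzokad and fovmafa both have last vowel 'a' yet inflect differently (luvazzokadori, foasvmafa), so the last vowel is not what conditions the rule; the final letter is.
"bilivaw" ends in -w. The stems ending in -w (wupwownuw → wupwownuwast, kuzpihsiw → kuzpihsiwast) add -ast.
The other patterns: stems ending in -d add lu- … -ori around the stem; stems ending in -a insert -as- after the first vowel; stems ending in -r or -z add -uv.
So bilivaw → bilivawast.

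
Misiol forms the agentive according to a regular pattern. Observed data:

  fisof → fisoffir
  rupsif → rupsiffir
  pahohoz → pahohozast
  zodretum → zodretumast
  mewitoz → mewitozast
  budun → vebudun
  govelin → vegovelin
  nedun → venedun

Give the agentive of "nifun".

fisof and pahohoz both have last vowel 'o' yet inflect differently (fisoffir, pahohozast), so the last vowel is not what conditions the rule; the final letter is.
"nifun" ends in -n. The stems ending in -n (budun → vebudun, govelin → vegovelin, nedun → venedun) add the prefix ve-.
So nifun → venifun.

venifun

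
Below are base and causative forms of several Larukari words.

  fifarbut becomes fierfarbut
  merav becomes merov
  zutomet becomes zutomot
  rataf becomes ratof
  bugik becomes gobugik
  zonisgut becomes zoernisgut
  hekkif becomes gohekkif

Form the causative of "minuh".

"minuh" has last vowel 'u'. The stems whose last vowel is 'u' (fifarbut → fierfarbut, zonisgut → zoernisgut) insert -er- after the first vowel.
The other patterns: stems whose last vowel is 'i' add the prefix go-; stems whose last vowel is 'a' or 'e' change the last vowel to 'o'.
So minuh → miernuh.

miernuh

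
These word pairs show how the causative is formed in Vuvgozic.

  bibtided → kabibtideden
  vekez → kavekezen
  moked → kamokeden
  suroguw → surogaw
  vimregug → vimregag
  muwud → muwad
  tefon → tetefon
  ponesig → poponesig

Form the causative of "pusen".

bibtided and muwud both end in -d yet inflect differently (kabibtideden, muwad), so the final letter is not what conditions the rule; the last vowel is.
"pusen" has last vowel 'e'. The stems whose last vowel is 'e' (bibtided → kabibtideden, vekez → kavekezen, moked → kamokeden) add ka- … -en around the stem.
The other patterns: stems whose last vowel is 'u' change the last vowel to 'a'; stems whose last vowel is 'i' or 'o' repeat the first consonant+vowel as a prefix.
So pusen → kapusenen.

kapusenen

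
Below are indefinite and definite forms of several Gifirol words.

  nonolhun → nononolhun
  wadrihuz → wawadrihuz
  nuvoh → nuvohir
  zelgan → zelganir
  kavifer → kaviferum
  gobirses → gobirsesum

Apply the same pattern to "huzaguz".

huhuzaguz

nonolhun and zelgan both end in -n yet inflect differently (nononolhun, zelganir), so the final letter is not what conditions the rule; the last vowel is.
"huzaguz" has last vowel 'u'. The stems whose last vowel is 'u' (nonolhun → nononolhun, wadrihuz → wawadrihuz) repeat the first consonant+vowel as a prefix.
So huzaguz → huhuzaguz.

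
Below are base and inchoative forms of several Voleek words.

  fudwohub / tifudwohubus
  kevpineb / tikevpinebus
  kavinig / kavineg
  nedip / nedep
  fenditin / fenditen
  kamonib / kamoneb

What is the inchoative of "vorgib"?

vorgeb

"vorgib" has last vowel 'i'. The stems whose last vowel is 'i' (nedip → nedep, kamonib → kamoneb, kavinig → kavineg) change the last vowel to 'e'.
The other pattern: stems whose last vowel is 'e' or 'u' add ti- … -us around the stem.
So vorgib → vorgeb.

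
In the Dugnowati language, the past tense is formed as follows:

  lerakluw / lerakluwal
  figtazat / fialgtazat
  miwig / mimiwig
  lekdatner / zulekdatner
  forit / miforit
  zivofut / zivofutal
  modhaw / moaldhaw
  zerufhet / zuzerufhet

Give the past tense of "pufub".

pufubal

zivofut and figtazat both end in -t yet inflect differently (zivofutal, fialgtazat), so the final letter is not what conditions the rule; the last vowel is.
"pufub" has last vowel 'u'. The stems whose last vowel is 'u' (lerakluw → lerakluwal, zivofut → zivofutal) add -al.
The other patterns: stems whose last vowel is 'a' insert -al- after the first vowel; stems whose last vowel is 'e' add the prefix zu-; stems whose last vowel is 'i' add the prefix mi-.
So pufub → pufubal.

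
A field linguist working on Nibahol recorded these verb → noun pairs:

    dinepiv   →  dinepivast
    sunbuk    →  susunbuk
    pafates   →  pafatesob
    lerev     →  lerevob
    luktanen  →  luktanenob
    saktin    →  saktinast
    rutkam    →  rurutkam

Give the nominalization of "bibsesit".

dinepiv and lerev both end in -v yet inflect differently (dinepivast, lerevob), so the final letter is not what conditions the rule; the last vowel is.
"bibsesit" has last vowel 'i'. The stems whose last vowel is 'i' (saktin → saktinast, dinepiv → dinepivast) add -ast.
The other patterns: stems whose last vowel is 'e' add -ob; stems whose last vowel is 'a' or 'u' repeat the first consonant+vowel as a prefix.
So bibsesit → bibsesitast.

bibsesitast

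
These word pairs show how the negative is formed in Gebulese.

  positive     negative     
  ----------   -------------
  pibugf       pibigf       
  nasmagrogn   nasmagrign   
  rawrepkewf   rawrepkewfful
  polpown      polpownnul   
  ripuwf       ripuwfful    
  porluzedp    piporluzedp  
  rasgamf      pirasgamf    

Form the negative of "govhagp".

"govhagp" has second-to-last letter 'g'. The stems whose second-to-last letter is 'g' (pibugf → pibigf, nasmagrogn → nasmagrign) change the last vowel to 'i'.
The other patterns: stems whose second-to-last letter is 'w' double the final consonant and add -ul; stems whose second-to-last letter is 'd' or 'm' add the prefix pi-.
So govhagp → govhigp.

govhigp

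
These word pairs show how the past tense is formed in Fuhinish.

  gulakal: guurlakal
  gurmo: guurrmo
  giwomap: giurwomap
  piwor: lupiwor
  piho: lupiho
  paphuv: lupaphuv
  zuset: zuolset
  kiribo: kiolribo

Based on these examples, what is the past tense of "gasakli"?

gurmo and piho both end in -o yet inflect differently (guurrmo, lupiho), so the final letter is not what conditions the rule; the first letter is.
"gasakli" begins with g-. The stems beginning with g- (gulakal → guurlakal, gurmo → guurrmo, giwomap → giurwomap) insert -ur- after the first vowel.
So gasakli → gaursakli.

gaursakli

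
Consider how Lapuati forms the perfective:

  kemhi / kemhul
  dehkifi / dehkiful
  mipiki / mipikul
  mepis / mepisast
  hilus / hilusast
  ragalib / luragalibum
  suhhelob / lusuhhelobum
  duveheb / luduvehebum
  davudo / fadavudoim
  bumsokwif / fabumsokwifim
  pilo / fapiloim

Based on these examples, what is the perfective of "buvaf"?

fabuvafim

kemhi and mepis both have last vowel 'i' yet inflect differently (kemhul, mepisast), so the last vowel is not what conditions the rule; the final letter is.
"buvaf" ends in -f. The one such stem in the data (bumsokwif → fabumsokwifim) adds fa- … -im around the stem, so the same rule applies.
So buvaf → fabuvafim.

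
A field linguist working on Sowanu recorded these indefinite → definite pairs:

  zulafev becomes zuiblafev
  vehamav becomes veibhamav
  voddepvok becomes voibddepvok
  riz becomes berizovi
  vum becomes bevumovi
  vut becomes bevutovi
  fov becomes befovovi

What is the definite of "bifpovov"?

biibfpovov

zulafev and fov both end in -v yet inflect differently (zuiblafev, befovovi), so the final letter is not what conditions the rule; the number of vowels is.
"bifpovov" has 3 vowels. The stems with 3 vowels (zulafev → zuiblafev, vehamav → veibhamav, voddepvok → voibddepvok) insert -ib- after the first vowel.
The other pattern: stems with 1 vowel add be- … -ovi around the stem.
So bifpovov → biibfpovov.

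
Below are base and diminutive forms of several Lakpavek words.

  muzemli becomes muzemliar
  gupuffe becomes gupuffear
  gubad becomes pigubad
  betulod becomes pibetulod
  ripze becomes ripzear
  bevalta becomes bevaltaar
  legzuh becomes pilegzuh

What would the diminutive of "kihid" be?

pikihid

"kihid" ends in a consonant. The stems ending in a consonant (legzuh → pilegzuh, gubad → pigubad, betulod → pibetulod) add the prefix pi-.
The other pattern: stems ending in a vowel add -ar.
So kihid → pikihid.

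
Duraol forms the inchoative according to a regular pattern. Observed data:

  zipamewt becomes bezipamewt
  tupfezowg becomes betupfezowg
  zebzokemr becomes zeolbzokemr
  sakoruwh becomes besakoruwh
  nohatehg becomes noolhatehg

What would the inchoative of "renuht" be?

nohatehg and tupfezowg both end in -g yet inflect differently (noolhatehg, betupfezowg), so the final letter is not what conditions the rule; the second-to-last letter is.
"renuht" has second-to-last letter 'h'. The one such stem in the data (nohatehg → noolhatehg) inserts -ol- after the first vowel (as does zebzokemr), so the same rule applies.
So renuht → reolnuht.

reolnuht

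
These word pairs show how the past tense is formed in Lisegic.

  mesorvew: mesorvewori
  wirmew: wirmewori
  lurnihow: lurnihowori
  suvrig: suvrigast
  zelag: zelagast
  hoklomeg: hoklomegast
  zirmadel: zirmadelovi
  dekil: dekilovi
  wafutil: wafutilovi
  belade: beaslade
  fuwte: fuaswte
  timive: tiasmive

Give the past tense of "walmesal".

walmesalovi

mesorvew and hoklomeg both have last vowel 'e' yet inflect differently (mesorvewori, hoklomegast), so the last vowel is not what conditions the rule; the final letter is.
"walmesal" ends in -l. The stems ending in -l (zirmadel → zirmadelovi, dekil → dekilovi, wafutil → wafutilovi) add -ovi.
So walmesal → walmesalovi.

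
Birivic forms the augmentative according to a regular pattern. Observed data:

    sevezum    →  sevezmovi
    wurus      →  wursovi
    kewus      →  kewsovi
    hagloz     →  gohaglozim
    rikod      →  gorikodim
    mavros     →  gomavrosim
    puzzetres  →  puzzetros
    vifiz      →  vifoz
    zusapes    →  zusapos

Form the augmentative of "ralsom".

goralsomim

wurus and mavros both end in -s yet inflect differently (wursovi, gomavrosim), so the final letter is not what conditions the rule; the last vowel is.
"ralsom" has last vowel 'o'. The stems whose last vowel is 'o' (hagloz → gohaglozim, rikod → gorikodim, mavros → gomavrosim) add go- … -im around the stem.
So ralsom → goralsomim.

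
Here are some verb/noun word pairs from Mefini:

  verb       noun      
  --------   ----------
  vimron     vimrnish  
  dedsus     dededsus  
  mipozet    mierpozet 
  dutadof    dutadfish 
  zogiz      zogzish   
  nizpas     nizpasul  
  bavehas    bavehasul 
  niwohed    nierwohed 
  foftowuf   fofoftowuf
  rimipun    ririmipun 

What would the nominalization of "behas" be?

behasul

"behas" has last vowel 'a'. The stems whose last vowel is 'a' (nizpas → nizpasul, bavehas → bavehasul) add -ul.
The other patterns: stems whose last vowel is 'e' insert -er- after the first vowel; stems whose last vowel is 'u' repeat the first consonant+vowel as a prefix; stems whose last vowel is 'i' or 'o' delete the last vowel and add -ish.
So behas → behasul.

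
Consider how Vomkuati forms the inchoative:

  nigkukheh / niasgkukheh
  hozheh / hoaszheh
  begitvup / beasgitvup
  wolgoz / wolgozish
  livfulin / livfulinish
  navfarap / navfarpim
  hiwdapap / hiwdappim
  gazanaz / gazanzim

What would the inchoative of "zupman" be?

"zupman" has last vowel 'a'. The stems whose last vowel is 'a' (navfarap → navfarpim, hiwdapap → hiwdappim, gazanaz → gazanzim) delete the last vowel and add -im.
The other patterns: stems whose last vowel is 'e' or 'u' insert -as- after the first vowel; stems whose last vowel is 'i' or 'o' add -ish.
So zupman → zupmnim.

zupmnim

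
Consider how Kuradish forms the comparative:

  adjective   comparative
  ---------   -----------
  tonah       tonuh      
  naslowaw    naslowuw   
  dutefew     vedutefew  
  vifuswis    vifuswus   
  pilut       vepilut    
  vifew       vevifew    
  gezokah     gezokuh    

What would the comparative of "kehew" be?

naslowaw and dutefew both end in -w yet inflect differently (naslowuw, vedutefew), so the final letter is not what conditions the rule; the last vowel is.
"kehew" has last vowel 'e'. The stems whose last vowel is 'e' (dutefew → vedutefew, vifew → vevifew) add the prefix ve-.
So kehew → vekehew.

vekehew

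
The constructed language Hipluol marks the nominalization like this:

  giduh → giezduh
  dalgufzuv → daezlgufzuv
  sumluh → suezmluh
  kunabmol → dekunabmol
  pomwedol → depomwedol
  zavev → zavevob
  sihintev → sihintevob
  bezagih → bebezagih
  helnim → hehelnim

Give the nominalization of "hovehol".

dalgufzuv and zavev both end in -v yet inflect differently (daezlgufzuv, zavevob), so the final letter is not what conditions the rule; the last vowel is.
"hovehol" has last vowel 'o'. The stems whose last vowel is 'o' (kunabmol → dekunabmol, pomwedol → depomwedol) add the prefix de-.
The other patterns: stems whose last vowel is 'u' insert -ez- after the first vowel; stems whose last vowel is 'e' add -ob; stems whose last vowel is 'i' repeat the first consonant+vowel as a prefix.
So hovehol → dehovehol.

dehovehol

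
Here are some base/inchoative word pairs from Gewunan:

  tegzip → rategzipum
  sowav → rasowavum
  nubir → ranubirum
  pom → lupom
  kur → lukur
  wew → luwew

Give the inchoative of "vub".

nubir and kur both end in -r yet inflect differently (ranubirum, lukur), so the final letter is not what conditions the rule; the number of vowels is.
"vub" has 1 vowel. The stems with 1 vowel (pom → lupom, kur → lukur, wew → luwew) add the prefix lu-.
The other pattern: stems with 2 vowels add ra- … -um around the stem.
So vub → luvub.

luvub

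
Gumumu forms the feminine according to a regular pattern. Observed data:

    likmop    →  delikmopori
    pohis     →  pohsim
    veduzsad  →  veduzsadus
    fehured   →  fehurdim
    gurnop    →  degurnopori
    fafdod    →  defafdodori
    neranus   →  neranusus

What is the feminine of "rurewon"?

derurewonori

"rurewon" has last vowel 'o'. The stems whose last vowel is 'o' (likmop → delikmopori, fafdod → defafdodori, gurnop → degurnopori) add de- … -ori around the stem.
The other patterns: stems whose last vowel is 'a' or 'u' add -us; stems whose last vowel is 'e' or 'i' delete the last vowel and add -im.
So rurewon → derurewonori.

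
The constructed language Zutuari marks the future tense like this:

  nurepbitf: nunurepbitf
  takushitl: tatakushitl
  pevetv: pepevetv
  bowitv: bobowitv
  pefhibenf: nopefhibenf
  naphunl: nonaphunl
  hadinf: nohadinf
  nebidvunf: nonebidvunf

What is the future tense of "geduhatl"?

gegeduhatl

"geduhatl" has second-to-last letter 't'. The stems whose second-to-last letter is 't' (nurepbitf → nunurepbitf, takushitl → tatakushitl, pevetv → pepevetv) repeat the first consonant+vowel as a prefix.
The other pattern: stems whose second-to-last letter is 'n' add the prefix no-.
So geduhatl → gegeduhatl.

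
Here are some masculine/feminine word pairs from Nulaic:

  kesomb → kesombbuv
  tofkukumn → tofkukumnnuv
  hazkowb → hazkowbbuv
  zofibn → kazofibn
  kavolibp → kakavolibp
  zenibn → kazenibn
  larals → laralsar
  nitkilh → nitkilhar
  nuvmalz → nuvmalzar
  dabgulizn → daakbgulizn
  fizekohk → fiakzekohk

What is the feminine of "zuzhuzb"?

tofkukumn and zofibn both end in -n yet inflect differently (tofkukumnnuv, kazofibn), so the final letter is not what conditions the rule; the second-to-last letter is.
"zuzhuzb" has second-to-last letter 'z'. The one such stem in the data (dabgulizn → daakbgulizn) inserts -ak- after the first vowel (as does fizekohk), so the same rule applies.
The other patterns: stems whose second-to-last letter is 'm' or 'w' double the final consonant and add -uv; stems whose second-to-last letter is 'b' add the prefix ka-; stems whose second-to-last letter is 'l' add -ar.
So zuzhuzb → zuakzhuzb.

zuakzhuzb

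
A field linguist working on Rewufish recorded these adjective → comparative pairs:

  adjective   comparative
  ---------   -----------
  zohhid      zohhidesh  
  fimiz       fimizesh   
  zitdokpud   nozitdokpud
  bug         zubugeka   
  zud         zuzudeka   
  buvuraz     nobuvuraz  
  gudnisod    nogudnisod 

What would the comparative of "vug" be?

zuvugeka

zud and zohhid both end in -d yet inflect differently (zuzudeka, zohhidesh), so the final letter is not what conditions the rule; the number of vowels is.
"vug" has 1 vowel. The stems with 1 vowel (zud → zuzudeka, bug → zubugeka) add zu- … -eka around the stem.
So vug → zuvugeka.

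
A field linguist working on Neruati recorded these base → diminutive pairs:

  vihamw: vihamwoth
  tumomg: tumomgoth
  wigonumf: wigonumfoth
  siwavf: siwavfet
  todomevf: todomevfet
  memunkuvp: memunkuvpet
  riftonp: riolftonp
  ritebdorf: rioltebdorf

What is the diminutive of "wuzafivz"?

"wuzafivz" has second-to-last letter 'v'. The stems whose second-to-last letter is 'v' (siwavf → siwavfet, todomevf → todomevfet, memunkuvp → memunkuvpet) add -et.
So wuzafivz → wuzafivzet.

wuzafivzet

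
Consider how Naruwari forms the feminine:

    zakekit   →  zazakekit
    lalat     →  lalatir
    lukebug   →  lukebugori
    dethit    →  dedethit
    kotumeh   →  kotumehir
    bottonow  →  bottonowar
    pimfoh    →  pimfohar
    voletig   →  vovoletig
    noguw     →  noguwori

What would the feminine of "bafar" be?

bafarir

voletig and lukebug both end in -g yet inflect differently (vovoletig, lukebugori), so the final letter is not what conditions the rule; the last vowel is.
"bafar" has last vowel 'a'. The one such stem in the data (lalat → lalatir) adds -ir, so the same rule applies.
So bafar → bafarir.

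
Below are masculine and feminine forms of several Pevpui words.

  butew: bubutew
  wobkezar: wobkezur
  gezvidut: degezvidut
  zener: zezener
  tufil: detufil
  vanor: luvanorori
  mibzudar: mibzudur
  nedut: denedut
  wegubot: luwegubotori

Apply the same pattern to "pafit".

depafit

mibzudar and zener both end in -r yet inflect differently (mibzudur, zezener), so the final letter is not what conditions the rule; the last vowel is.
"pafit" has last vowel 'i'. The one such stem in the data (tufil → detufil) adds the prefix de-, so the same rule applies.
So pafit → depafit.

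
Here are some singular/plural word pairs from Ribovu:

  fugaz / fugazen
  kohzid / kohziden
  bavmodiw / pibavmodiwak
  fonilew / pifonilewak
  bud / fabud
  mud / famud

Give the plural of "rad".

farad

mud and kohzid both end in -d yet inflect differently (famud, kohziden), so the final letter is not what conditions the rule; the number of vowels is.
"rad" has 1 vowel. The stems with 1 vowel (mud → famud, bud → fabud) add the prefix fa-.
The other patterns: stems with 2 vowels add -en; stems with 3 vowels add pi- … -ak around the stem.
So rad → farad.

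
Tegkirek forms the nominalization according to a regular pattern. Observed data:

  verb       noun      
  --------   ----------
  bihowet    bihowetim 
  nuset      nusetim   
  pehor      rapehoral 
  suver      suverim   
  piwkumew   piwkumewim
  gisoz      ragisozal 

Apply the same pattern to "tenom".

pehor and suver both end in -r yet inflect differently (rapehoral, suverim), so the final letter is not what conditions the rule; the last vowel is.
"tenom" has last vowel 'o'. The stems whose last vowel is 'o' (pehor → rapehoral, gisoz → ragisozal) add ra- … -al around the stem.
So tenom → ratenomal.

ratenomal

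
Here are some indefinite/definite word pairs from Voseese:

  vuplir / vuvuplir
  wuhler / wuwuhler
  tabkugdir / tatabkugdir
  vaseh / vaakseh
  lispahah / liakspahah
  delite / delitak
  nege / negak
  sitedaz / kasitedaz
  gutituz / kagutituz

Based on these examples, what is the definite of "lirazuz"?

kalirazuz

"lirazuz" ends in -z. The stems ending in -z (sitedaz → kasitedaz, gutituz → kagutituz) add the prefix ka-.
The other patterns: stems ending in -r repeat the first consonant+vowel as a prefix; stems ending in -h insert -ak- after the first vowel; stems ending in -e drop the final letter and add -ak.
So lirazuz → kalirazuz.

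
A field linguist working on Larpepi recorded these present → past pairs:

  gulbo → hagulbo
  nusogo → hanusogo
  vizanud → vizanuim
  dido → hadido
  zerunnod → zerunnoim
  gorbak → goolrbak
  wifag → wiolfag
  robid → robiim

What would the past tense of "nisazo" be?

hanisazo

dido and zerunnod both have last vowel 'o' yet inflect differently (hadido, zerunnoim), so the last vowel is not what conditions the rule; the final letter is.
"nisazo" ends in -o. The stems ending in -o (dido → hadido, nusogo → hanusogo, gulbo → hagulbo) add the prefix ha-.
The other patterns: stems ending in -d drop the final letter and add -im; stems ending in -g or -k insert -ol- after the first vowel.
So nisazo → hanisazo.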